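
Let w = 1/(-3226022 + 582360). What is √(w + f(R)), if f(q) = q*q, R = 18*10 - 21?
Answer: √176687613857894902/2643662 ≈ 159.00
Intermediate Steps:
w = -1/2643662 (w = 1/(-2643662) = -1/2643662 ≈ -3.7826e-7)
R = 159 (R = 180 - 21 = 159)
f(q) = q²
√(w + f(R)) = √(-1/2643662 + 159²) = √(-1/2643662 + 25281) = √(66834419021/2643662) = √176687613857894902/2643662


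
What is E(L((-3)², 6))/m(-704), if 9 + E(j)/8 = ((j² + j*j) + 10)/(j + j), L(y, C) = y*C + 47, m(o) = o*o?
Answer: 9297/6257152 ≈ 0.0014858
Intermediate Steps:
m(o) = o²
L(y, C) = 47 + C*y (L(y, C) = C*y + 47 = 47 + C*y)
E(j) = -72 + 4*(10 + 2*j²)/j (E(j) = -72 + 8*(((j² + j*j) + 10)/(j + j)) = -72 + 8*(((j² + j²) + 10)/((2*j))) = -72 + 8*((1/(2*j))*(2*j² + 10)) = -72 + 8*((1/(2*j))*(10 + 2*j²)) = -72 + 8*((10 + 2*j²)/(2*j)) = -72 + 4*(10 + 2*j²)/j)
E(L((-3)², 6))/m(-704) = (-72 + 8*(47 + 6*(-3)²) + 40/(47 + 6*(-3)²))/((-704)²) = (-72 + 8*(47 + 6*9) + 40/(47 + 6*9))/495616 = (-72 + 8*(47 + 54) + 40/(47 + 54))*(1/495616) = (-72 + 8*101 + 40/101)*(1/495616) = (-72 + 808 + 40*(1/101))*(1/495616) = (-72 + 808 + 40/101)*(1/495616) = (74376/101)*(1/495616) = 9297/6257152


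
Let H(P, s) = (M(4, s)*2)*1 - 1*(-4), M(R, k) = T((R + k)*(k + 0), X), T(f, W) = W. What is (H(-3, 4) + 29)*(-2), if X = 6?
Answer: -90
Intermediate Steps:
M(R, k) = 6
H(P, s) = 16 (H(P, s) = (6*2)*1 - 1*(-4) = 12*1 + 4 = 12 + 4 = 16)
(H(-3, 4) + 29)*(-2) = (16 + 29)*(-2) = 45*(-2) = -90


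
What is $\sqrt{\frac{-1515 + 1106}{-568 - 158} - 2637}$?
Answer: $\frac{i \sqrt{11484318}}{66} \approx 51.346 i$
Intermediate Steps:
$\sqrt{\frac{-1515 + 1106}{-568 - 158} - 2637} = \sqrt{- \frac{409}{-726} - 2637} = \sqrt{\left(-409\right) \left(- \frac{1}{726}\right) - 2637} = \sqrt{\frac{409}{726} - 2637} = \sqrt{- \frac{1914053}{726}} = \frac{i \sqrt{11484318}}{66}$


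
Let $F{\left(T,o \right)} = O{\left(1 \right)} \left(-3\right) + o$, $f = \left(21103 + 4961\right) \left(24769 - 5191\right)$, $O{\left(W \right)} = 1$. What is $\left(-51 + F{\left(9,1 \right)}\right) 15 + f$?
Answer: $510280197$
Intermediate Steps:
$f = 510280992$ ($f = 26064 \cdot 19578 = 510280992$)
$F{\left(T,o \right)} = -3 + o$ ($F{\left(T,o \right)} = 1 \left(-3\right) + o = -3 + o$)
$\left(-51 + F{\left(9,1 \right)}\right) 15 + f = \left(-51 + \left(-3 + 1\right)\right) 15 + 510280992 = \left(-51 - 2\right) 15 + 510280992 = \left(-53\right) 15 + 510280992 = -795 + 510280992 = 510280197$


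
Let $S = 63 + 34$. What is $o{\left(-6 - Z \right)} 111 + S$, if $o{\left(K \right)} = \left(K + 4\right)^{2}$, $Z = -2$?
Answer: $97$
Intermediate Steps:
$o{\left(K \right)} = \left(4 + K\right)^{2}$
$S = 97$
$o{\left(-6 - Z \right)} 111 + S = \left(4 - 4\right)^{2} \cdot 111 + 97 = 0^{2} \cdot 111 + 97 = 0 \cdot 111 + 97 = 0 + 97 = 97$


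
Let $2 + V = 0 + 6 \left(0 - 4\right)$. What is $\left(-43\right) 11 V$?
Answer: $12298$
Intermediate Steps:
$V = -26$ ($V = -2 + \left(0 + 6 \left(0 - 4\right)\right) = -2 + \left(0 + 6 \left(-4\right)\right) = -2 + \left(0 - 24\right) = -2 - 24 = -26$)
$\left(-43\right) 11 V = \left(-43\right) 11 \left(-26\right) = \left(-473\right) \left(-26\right) = 12298$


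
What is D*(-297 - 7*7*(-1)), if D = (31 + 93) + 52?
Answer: -43648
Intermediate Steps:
D = 176 (D = 124 + 52 = 176)
D*(-297 - 7*7*(-1)) = 176*(-297 - 7*7*(-1)) = 176*(-297 - 49*(-1)) = 176*(-297 + 49) = 176*(-248) = -43648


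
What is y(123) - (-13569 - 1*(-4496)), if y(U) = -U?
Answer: 8950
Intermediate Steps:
y(123) - (-13569 - 1*(-4496)) = -1*123 - (-13569 - 1*(-4496)) = -123 - (-13569 + 4496) = -123 - 1*(-9073) = -123 + 9073 = 8950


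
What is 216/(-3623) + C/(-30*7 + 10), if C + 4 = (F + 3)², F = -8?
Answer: -119283/724600 ≈ -0.16462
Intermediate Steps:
C = 21 (C = -4 + (-8 + 3)² = -4 + (-5)² = -4 + 25 = 21)
216/(-3623) + C/(-30*7 + 10) = 216/(-3623) + 21/(-30*7 + 10) = 216*(-1/3623) + 21/(-210 + 10) = -216/3623 + 21/(-200) = -216/3623 + 21*(-1/200) = -216/3623 - 21/200 = -119283/724600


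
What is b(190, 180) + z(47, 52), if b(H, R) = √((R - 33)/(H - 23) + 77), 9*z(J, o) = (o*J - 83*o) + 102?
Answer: -590/3 + √2172002/167 ≈ -187.84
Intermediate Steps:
z(J, o) = 34/3 - 83*o/9 + J*o/9 (z(J, o) = ((o*J - 83*o) + 102)/9 = ((J*o - 83*o) + 102)/9 = ((-83*o + J*o) + 102)/9 = (102 - 83*o + J*o)/9 = 34/3 - 83*o/9 + J*o/9)
b(H, R) = √(77 + (-33 + R)/(-23 + H)) (b(H, R) = √((-33 + R)/(-23 + H) + 77) = √(77 + (-33 + R)/(-23 + H)))
b(190, 180) + z(47, 52) = √((-1804 + 180 + 77*190)/(-23 + 190)) + (34/3 - 83/9*52 + (⅑)*47*52) = √((-1804 + 180 + 14630)/167) + (34/3 - 4316/9 + 2444/9) = √((1/167)*13006) - 590/3 = √(13006/167) - 590/3 = √2172002/167 - 590/3 = -590/3 + √2172002/167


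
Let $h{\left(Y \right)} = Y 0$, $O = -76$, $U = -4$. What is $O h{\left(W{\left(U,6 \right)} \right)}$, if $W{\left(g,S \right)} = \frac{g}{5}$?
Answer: $0$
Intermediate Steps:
$W{\left(g,S \right)} = \frac{g}{5}$ ($W{\left(g,S \right)} = g \frac{1}{5} = \frac{g}{5}$)
$h{\left(Y \right)} = 0$
$O h{\left(W{\left(U,6 \right)} \right)} = \left(-76\right) 0 = 0$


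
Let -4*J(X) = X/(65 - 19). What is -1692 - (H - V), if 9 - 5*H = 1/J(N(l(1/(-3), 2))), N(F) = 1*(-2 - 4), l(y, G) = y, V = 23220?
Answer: 64597/3 ≈ 21532.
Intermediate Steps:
N(F) = -6 (N(F) = 1*(-6) = -6)
J(X) = -X/184 (J(X) = -X/(4*(65 - 19)) = -X/(4*46) = -X/184)
H = -13/3 (H = 9/5 - 1/(5*((-1/184*(-6)))) = 9/5 - 1/(5*3/92) = 9/5 - ⅕*92/3 = 9/5 - 92/15 = -13/3 ≈ -4.3333)
-1692 - (H - V) = -1692 - (-13/3 - 1*23220) = -1692 - (-13/3 - 23220) = -1692 - 1*(-69673/3) = -1692 + 69673/3 = 64597/3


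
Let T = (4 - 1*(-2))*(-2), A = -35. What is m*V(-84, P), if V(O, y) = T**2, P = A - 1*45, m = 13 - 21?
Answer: -1152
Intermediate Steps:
m = -8
P = -80 (P = -35 - 1*45 = -35 - 45 = -80)
T = -12 (T = (4 + 2)*(-2) = 6*(-2) = -12)
V(O, y) = 144 (V(O, y) = (-12)**2 = 144)
m*V(-84, P) = -8*144 = -1152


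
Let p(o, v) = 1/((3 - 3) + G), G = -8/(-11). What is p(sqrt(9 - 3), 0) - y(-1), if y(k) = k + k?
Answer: 27/8 ≈ 3.3750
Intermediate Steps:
y(k) = 2*k
G = 8/11 (G = -8*(-1/11) = 8/11 ≈ 0.72727)
p(o, v) = 11/8 (p(o, v) = 1/((3 - 3) + 8/11) = 1/(0 + 8/11) = 1/(8/11) = 11/8)
p(sqrt(9 - 3), 0) - y(-1) = 11/8 - 2*(-1) = 11/8 - 1*(-2) = 11/8 + 2 = 27/8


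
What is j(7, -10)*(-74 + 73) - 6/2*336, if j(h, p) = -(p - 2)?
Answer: -1020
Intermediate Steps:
j(h, p) = 2 - p (j(h, p) = -(-2 + p) = 2 - p)
j(7, -10)*(-74 + 73) - 6/2*336 = (2 - 1*(-10))*(-74 + 73) - 6/2*336 = (2 + 10)*(-1) - 6*(1/2)*336 = 12*(-1) - 3*336 = -12 - 1*1008 = -12 - 1008 = -1020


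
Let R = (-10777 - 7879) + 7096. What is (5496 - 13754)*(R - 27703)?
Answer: 324233854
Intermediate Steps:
R = -11560 (R = -18656 + 7096 = -11560)
(5496 - 13754)*(R - 27703) = (5496 - 13754)*(-11560 - 27703) = -8258*(-39263) = 324233854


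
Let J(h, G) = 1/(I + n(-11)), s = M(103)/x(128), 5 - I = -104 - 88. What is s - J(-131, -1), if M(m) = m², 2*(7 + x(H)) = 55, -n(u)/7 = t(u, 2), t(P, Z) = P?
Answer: 5813691/11234 ≈ 517.51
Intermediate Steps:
n(u) = -7*u
x(H) = 41/2 (x(H) = -7 + (½)*55 = -7 + 55/2 = 41/2)
I = 197 (I = 5 - (-104 - 88) = 5 - 1*(-192) = 5 + 192 = 197)
s = 21218/41 (s = 103²/(41/2) = 10609*(2/41) = 21218/41 ≈ 517.51)
J(h, G) = 1/274 (J(h, G) = 1/(197 - 7*(-11)) = 1/(197 + 77) = 1/274)
s - J(-131, -1) = 21218/41 - 1*1/274 = 21218/41 - 1/274 = 5813691/11234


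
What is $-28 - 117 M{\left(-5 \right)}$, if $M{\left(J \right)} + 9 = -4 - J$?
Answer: $908$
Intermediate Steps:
$M{\left(J \right)} = -13 - J$ ($M{\left(J \right)} = -9 - \left(4 + J\right) = -13 - J$)
$-28 - 117 M{\left(-5 \right)} = -28 - 117 \left(-13 - -5\right) = -28 - 117 \left(-13 + 5\right) = -28 - -936 = -28 + 936 = 908$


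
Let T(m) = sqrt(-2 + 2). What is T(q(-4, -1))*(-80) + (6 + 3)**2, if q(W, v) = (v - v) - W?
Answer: 81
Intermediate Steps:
q(W, v) = -W (q(W, v) = 0 - W = -W)
T(m) = 0 (T(m) = sqrt(0) = 0)
T(q(-4, -1))*(-80) + (6 + 3)**2 = 0*(-80) + (6 + 3)**2 = 0 + 9**2 = 0 + 81 = 81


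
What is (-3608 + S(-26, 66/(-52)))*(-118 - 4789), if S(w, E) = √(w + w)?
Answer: 17704456 - 9814*I*√13 ≈ 1.7704e+7 - 35385.0*I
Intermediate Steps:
S(w, E) = √2*√w (S(w, E) = √(2*w) = √2*√w)
(-3608 + S(-26, 66/(-52)))*(-118 - 4789) = (-3608 + √2*√(-26))*(-118 - 4789) = (-3608 + √2*(I*√26))*(-4907) = (-3608 + 2*I*√13)*(-4907) = 17704456 - 9814*I*√13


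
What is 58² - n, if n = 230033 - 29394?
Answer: -197275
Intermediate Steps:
n = 200639
58² - n = 58² - 1*200639 = 3364 - 200639 = -197275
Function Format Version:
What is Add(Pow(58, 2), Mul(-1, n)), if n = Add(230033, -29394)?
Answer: -197275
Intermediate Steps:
n = 200639
Add(Pow(58, 2), Mul(-1, n)) = Add(Pow(58, 2), Mul(-1, 200639)) = Add(3364, -200639) = -197275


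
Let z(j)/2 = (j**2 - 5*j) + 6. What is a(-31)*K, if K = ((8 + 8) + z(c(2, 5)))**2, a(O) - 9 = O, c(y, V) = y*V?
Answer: -360448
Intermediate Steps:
c(y, V) = V*y
z(j) = 12 - 10*j + 2*j**2 (z(j) = 2*((j**2 - 5*j) + 6) = 2*(6 + j**2 - 5*j) = 12 - 10*j + 2*j**2)
a(O) = 9 + O
K = 16384 (K = ((8 + 8) + (12 - 50*2 + 2*(5*2)**2))**2 = (16 + (12 - 10*10 + 2*10**2))**2 = (16 + (12 - 100 + 2*100))**2 = (16 + (12 - 100 + 200))**2 = (16 + 112)**2 = 128**2 = 16384)
a(-31)*K = (9 - 31)*16384 = -22*16384 = -360448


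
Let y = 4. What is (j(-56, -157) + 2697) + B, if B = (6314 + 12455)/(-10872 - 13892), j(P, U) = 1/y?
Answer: 33387965/12382 ≈ 2696.5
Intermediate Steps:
j(P, U) = ¼ (j(P, U) = 1/4 = ¼)
B = -18769/24764 (B = 18769/(-24764) = 18769*(-1/24764) = -18769/24764 ≈ -0.75791)
(j(-56, -157) + 2697) + B = (¼ + 2697) - 18769/24764 = 10789/4 - 18769/24764 = 33387965/12382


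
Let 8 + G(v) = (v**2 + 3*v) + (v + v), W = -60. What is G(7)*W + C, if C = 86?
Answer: -4474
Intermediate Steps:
G(v) = -8 + v**2 + 5*v (G(v) = -8 + ((v**2 + 3*v) + (v + v)) = -8 + ((v**2 + 3*v) + 2*v) = -8 + (v**2 + 5*v) = -8 + v**2 + 5*v)
G(7)*W + C = (-8 + 7**2 + 5*7)*(-60) + 86 = (-8 + 49 + 35)*(-60) + 86 = 76*(-60) + 86 = -4560 + 86 = -4474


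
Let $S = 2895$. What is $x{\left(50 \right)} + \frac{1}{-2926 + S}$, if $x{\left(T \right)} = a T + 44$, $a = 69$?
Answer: $\frac{108313}{31} \approx 3494.0$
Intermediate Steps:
$x{\left(T \right)} = 44 + 69 T$ ($x{\left(T \right)} = 69 T + 44 = 44 + 69 T$)
$x{\left(50 \right)} + \frac{1}{-2926 + S} = \left(44 + 69 \cdot 50\right) + \frac{1}{-2926 + 2895} = \left(44 + 3450\right) + \frac{1}{-31} = 3494 - \frac{1}{31} = \frac{108313}{31}$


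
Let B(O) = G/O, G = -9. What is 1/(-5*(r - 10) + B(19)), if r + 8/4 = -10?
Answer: 19/2081 ≈ 0.0091302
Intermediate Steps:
B(O) = -9/O
r = -12 (r = -2 - 10 = -12)
1/(-5*(r - 10) + B(19)) = 1/(-5*(-12 - 10) - 9/19) = 1/(-5*(-22) - 9*1/19) = 1/(110 - 9/19) = 1/(2081/19) = 19/2081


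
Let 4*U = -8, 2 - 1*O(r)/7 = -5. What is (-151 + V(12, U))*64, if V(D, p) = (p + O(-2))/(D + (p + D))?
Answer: -104800/11 ≈ -9527.3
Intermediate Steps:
O(r) = 49 (O(r) = 14 - 7*(-5) = 14 + 35 = 49)
U = -2 (U = (¼)*(-8) = -2)
V(D, p) = (49 + p)/(p + 2*D) (V(D, p) = (p + 49)/(D + (p + D)) = (49 + p)/(D + (D + p)) = (49 + p)/(p + 2*D))
(-151 + V(12, U))*64 = (-151 + (49 - 2)/(-2 + 2*12))*64 = (-151 + 47/(-2 + 24))*64 = (-151 + 47/22)*64 = -3275/22*64 = -104800/11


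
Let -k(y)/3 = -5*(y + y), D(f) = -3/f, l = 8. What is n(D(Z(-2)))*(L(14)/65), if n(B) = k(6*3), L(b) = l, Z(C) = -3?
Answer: 864/13 ≈ 66.462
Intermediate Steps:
L(b) = 8
k(y) = 30*y (k(y) = -(-15)*(y + y) = -(-15)*2*y = -(-30)*y = 30*y)
n(B) = 540 (n(B) = 30*(6*3) = 30*18 = 540)
n(D(Z(-2)))*(L(14)/65) = 540*(8/65) = 864/13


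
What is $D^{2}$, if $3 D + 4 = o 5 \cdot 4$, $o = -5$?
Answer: $\frac{10816}{9} \approx 1201.8$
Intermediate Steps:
$D = - \frac{104}{3}$ ($D = - \frac{4}{3} + \frac{\left(-5\right) 5 \cdot 4}{3} = - \frac{4}{3} + \frac{\left(-25\right) 4}{3} = - \frac{4}{3} + \frac{1}{3} \left(-100\right) = - \frac{4}{3} - \frac{100}{3} = - \frac{104}{3} \approx -34.667$)
$D^{2} = \left(- \frac{104}{3}\right)^{2} = \frac{10816}{9}$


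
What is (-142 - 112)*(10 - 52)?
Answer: 10668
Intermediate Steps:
(-142 - 112)*(10 - 52) = -254*(-42) = 10668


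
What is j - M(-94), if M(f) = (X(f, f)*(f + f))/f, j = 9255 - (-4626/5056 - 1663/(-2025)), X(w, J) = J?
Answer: 48341085361/5119200 ≈ 9443.1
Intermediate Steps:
j = 47378675761/5119200 (j = 9255 - (-4626*1/5056 - 1663*(-1/2025)) = 9255 - (-2313/2528 + 1663/2025) = 9255 - 1*(-479761/5119200) = 9255 + 479761/5119200 = 47378675761/5119200 ≈ 9255.1)
M(f) = 2*f (M(f) = (f*(f + f))/f = (f*(2*f))/f = (2*f**2)/f = 2*f)
j - M(-94) = 47378675761/5119200 - 2*(-94) = 47378675761/5119200 - 1*(-188) = 47378675761/5119200 + 188 = 48341085361/5119200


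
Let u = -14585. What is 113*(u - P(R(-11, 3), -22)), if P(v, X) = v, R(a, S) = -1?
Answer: -1647992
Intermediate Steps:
113*(u - P(R(-11, 3), -22)) = 113*(-14585 - 1*(-1)) = 113*(-14585 + 1) = 113*(-14584) = -1647992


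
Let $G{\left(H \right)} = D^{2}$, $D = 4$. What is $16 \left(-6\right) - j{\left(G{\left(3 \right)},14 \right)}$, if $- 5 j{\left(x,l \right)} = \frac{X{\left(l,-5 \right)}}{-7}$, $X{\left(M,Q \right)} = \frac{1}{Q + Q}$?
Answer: $- \frac{33599}{350} \approx -95.997$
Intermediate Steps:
$G{\left(H \right)} = 16$ ($G{\left(H \right)} = 4^{2} = 16$)
$X{\left(M,Q \right)} = \frac{1}{2 Q}$
$j{\left(x,l \right)} = - \frac{1}{350}$ ($j{\left(x,l \right)} = - \frac{\frac{1}{-7} \frac{1}{2 \left(-5\right)}}{5} = - \frac{\left(- \frac{1}{7}\right) \frac{1}{2} \left(- \frac{1}{5}\right)}{5} = - \frac{\left(- \frac{1}{7}\right) \left(- \frac{1}{10}\right)}{5} = \left(- \frac{1}{5}\right) \frac{1}{70} = - \frac{1}{350}$)
$16 \left(-6\right) - j{\left(G{\left(3 \right)},14 \right)} = 16 \left(-6\right) - - \frac{1}{350} = -96 + \frac{1}{350} = - \frac{33599}{350}$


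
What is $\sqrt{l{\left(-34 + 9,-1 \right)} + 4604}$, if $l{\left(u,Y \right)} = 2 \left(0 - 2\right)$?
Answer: $10 \sqrt{46} \approx 67.823$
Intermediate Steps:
$l{\left(u,Y \right)} = -4$ ($l{\left(u,Y \right)} = 2 \left(-2\right) = -4$)
$\sqrt{l{\left(-34 + 9,-1 \right)} + 4604} = \sqrt{-4 + 4604} = \sqrt{4600} = 10 \sqrt{46}$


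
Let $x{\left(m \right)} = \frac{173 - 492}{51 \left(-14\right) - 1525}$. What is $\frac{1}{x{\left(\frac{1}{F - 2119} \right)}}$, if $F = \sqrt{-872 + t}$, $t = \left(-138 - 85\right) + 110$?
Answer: $\frac{2239}{319} \approx 7.0188$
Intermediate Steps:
$t = -113$ ($t = -223 + 110 = -113$)
$F = i \sqrt{985}$ ($F = \sqrt{-872 - 113} = \sqrt{-985} = i \sqrt{985} \approx 31.385 i$)
$x{\left(m \right)} = \frac{319}{2239}$ ($x{\left(m \right)} = - \frac{319}{-714 - 1525} = - \frac{319}{-2239} = \left(-319\right) \left(- \frac{1}{2239}\right) = \frac{319}{2239}$)
$\frac{1}{x{\left(\frac{1}{F - 2119} \right)}} = \frac{1}{\frac{319}{2239}} = \frac{2239}{319}$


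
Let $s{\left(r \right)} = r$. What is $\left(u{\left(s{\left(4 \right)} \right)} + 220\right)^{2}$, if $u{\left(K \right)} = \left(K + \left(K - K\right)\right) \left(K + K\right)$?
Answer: $63504$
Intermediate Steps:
$u{\left(K \right)} = 2 K^{2}$ ($u{\left(K \right)} = \left(K + 0\right) 2 K = K 2 K = 2 K^{2}$)
$\left(u{\left(s{\left(4 \right)} \right)} + 220\right)^{2} = \left(2 \cdot 4^{2} + 220\right)^{2} = \left(2 \cdot 16 + 220\right)^{2} = \left(32 + 220\right)^{2} = 252^{2} = 63504$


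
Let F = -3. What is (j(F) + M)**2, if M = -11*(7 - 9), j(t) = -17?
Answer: 25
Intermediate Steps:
M = 22 (M = -11*(-2) = 22)
(j(F) + M)**2 = (-17 + 22)**2 = 5**2 = 25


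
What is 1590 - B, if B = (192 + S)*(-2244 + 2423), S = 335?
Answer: -92743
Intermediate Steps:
B = 94333 (B = (192 + 335)*(-2244 + 2423) = 527*179 = 94333)
1590 - B = 1590 - 1*94333 = 1590 - 94333 = -92743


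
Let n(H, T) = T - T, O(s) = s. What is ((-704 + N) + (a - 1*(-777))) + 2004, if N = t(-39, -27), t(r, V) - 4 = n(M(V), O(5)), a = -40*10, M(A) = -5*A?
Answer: 1681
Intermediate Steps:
n(H, T) = 0
a = -400
t(r, V) = 4 (t(r, V) = 4 + 0 = 4)
N = 4
((-704 + N) + (a - 1*(-777))) + 2004 = ((-704 + 4) + (-400 - 1*(-777))) + 2004 = (-700 + (-400 + 777)) + 2004 = (-700 + 377) + 2004 = -323 + 2004 = 1681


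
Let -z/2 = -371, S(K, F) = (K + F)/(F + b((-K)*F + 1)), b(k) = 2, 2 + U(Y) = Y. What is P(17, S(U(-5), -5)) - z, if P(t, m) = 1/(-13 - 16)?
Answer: -21519/29 ≈ -742.03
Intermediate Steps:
U(Y) = -2 + Y
S(K, F) = (F + K)/(2 + F) (S(K, F) = (K + F)/(F + 2) = (F + K)/(2 + F))
z = 742 (z = -2*(-371) = 742)
P(t, m) = -1/29 (P(t, m) = 1/(-29) = -1/29)
P(17, S(U(-5), -5)) - z = -1/29 - 1*742 = -1/29 - 742 = -21519/29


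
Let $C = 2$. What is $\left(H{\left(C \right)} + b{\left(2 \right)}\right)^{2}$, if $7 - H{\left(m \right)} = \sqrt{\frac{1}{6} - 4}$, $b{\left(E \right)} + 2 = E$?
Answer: $\frac{\left(42 - i \sqrt{138}\right)^{2}}{36} \approx 45.167 - 27.41 i$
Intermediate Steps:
$b{\left(E \right)} = -2 + E$
$H{\left(m \right)} = 7 - \frac{i \sqrt{138}}{6}$ ($H{\left(m \right)} = 7 - \sqrt{\frac{1}{6} - 4} = 7 - \sqrt{- \frac{23}{6}} = 7 - \frac{i \sqrt{138}}{6}$)
$\left(H{\left(C \right)} + b{\left(2 \right)}\right)^{2} = \left(\left(7 - \frac{i \sqrt{138}}{6}\right) + \left(-2 + 2\right)\right)^{2} = \left(\left(7 - \frac{i \sqrt{138}}{6}\right) + 0\right)^{2} = \left(7 - \frac{i \sqrt{138}}{6}\right)^{2}$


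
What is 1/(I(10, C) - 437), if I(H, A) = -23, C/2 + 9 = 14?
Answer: -1/460 ≈ -0.0021739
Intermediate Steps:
C = 10 (C = -18 + 2*14 = -18 + 28 = 10)
1/(I(10, C) - 437) = 1/(-23 - 437) = 1/(-460) = -1/460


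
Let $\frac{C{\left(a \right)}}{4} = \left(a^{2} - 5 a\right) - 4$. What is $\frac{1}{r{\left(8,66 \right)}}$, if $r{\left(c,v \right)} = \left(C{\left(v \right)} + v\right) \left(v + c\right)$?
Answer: $\frac{1}{1195396} \approx 8.3654 \cdot 10^{-7}$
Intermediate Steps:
$C{\left(a \right)} = -16 - 20 a + 4 a^{2}$ ($C{\left(a \right)} = 4 \left(\left(a^{2} - 5 a\right) - 4\right) = 4 \left(-4 + a^{2} - 5 a\right) = -16 - 20 a + 4 a^{2}$)
$r{\left(c,v \right)} = \left(c + v\right) \left(-16 - 19 v + 4 v^{2}\right)$ ($r{\left(c,v \right)} = \left(\left(-16 - 20 v + 4 v^{2}\right) + v\right) \left(v + c\right) = \left(-16 - 19 v + 4 v^{2}\right) \left(c + v\right) = \left(c + v\right) \left(-16 - 19 v + 4 v^{2}\right)$)
$\frac{1}{r{\left(8,66 \right)}} = \frac{1}{- 19 \cdot 66^{2} - 128 - 1056 + 4 \cdot 66^{3} - 152 \cdot 66 + 4 \cdot 8 \cdot 66^{2}} = \frac{1}{\left(-19\right) 4356 - 128 - 1056 + 4 \cdot 287496 - 10032 + 4 \cdot 8 \cdot 4356} = \frac{1}{-82764 - 128 - 1056 + 1149984 - 10032 + 139392} = \frac{1}{1195396}$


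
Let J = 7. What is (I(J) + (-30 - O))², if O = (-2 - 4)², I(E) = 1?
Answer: 4225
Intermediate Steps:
O = 36 (O = (-6)² = 36)
(I(J) + (-30 - O))² = (1 + (-30 - 1*36))² = (1 + (-30 - 36))² = (1 - 66)² = (-65)² = 4225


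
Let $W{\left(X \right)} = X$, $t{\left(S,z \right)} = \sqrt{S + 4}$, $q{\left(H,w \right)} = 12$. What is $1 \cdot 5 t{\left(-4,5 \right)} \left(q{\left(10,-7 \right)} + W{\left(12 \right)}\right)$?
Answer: $0$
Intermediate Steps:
$t{\left(S,z \right)} = \sqrt{4 + S}$
$1 \cdot 5 t{\left(-4,5 \right)} \left(q{\left(10,-7 \right)} + W{\left(12 \right)}\right) = 1 \cdot 5 \sqrt{4 - 4} \left(12 + 12\right) = 5 \sqrt{0} \cdot 24 = 5 \cdot 0 \cdot 24 = 0 \cdot 24 = 0$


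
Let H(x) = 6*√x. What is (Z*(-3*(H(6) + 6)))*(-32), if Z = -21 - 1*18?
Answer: -22464 - 22464*√6 ≈ -77489.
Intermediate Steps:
Z = -39 (Z = -21 - 18 = -39)
(Z*(-3*(H(6) + 6)))*(-32) = -(-117)*(6*√6 + 6)*(-32) = -(-117)*(6 + 6*√6)*(-32) = -39*(-18 - 18*√6)*(-32) = (702 + 702*√6)*(-32) = -22464 - 22464*√6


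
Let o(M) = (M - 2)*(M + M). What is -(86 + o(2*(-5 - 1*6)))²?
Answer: -1304164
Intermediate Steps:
o(M) = 2*M*(-2 + M) (o(M) = (-2 + M)*(2*M) = 2*M*(-2 + M))
-(86 + o(2*(-5 - 1*6)))² = -(86 + 2*(2*(-5 - 1*6))*(-2 + 2*(-5 - 1*6)))² = -(86 + 2*(2*(-5 - 6))*(-2 + 2*(-5 - 6)))² = -(86 + 2*(2*(-11))*(-2 + 2*(-11)))² = -(86 + 2*(-22)*(-2 - 22))² = -(86 + 2*(-22)*(-24))² = -(86 + 1056)² = -1*1142² = -1*1304164 = -1304164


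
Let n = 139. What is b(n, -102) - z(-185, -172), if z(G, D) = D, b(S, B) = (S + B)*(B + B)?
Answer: -7376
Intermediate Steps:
b(S, B) = 2*B*(B + S) (b(S, B) = (B + S)*(2*B) = 2*B*(B + S))
b(n, -102) - z(-185, -172) = 2*(-102)*(-102 + 139) - 1*(-172) = 2*(-102)*37 + 172 = -7548 + 172 = -7376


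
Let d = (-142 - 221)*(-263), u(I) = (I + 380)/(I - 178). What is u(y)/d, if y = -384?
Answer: 2/26826789 ≈ 7.4552e-8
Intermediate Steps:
u(I) = (380 + I)/(-178 + I)
d = 95469 (d = -363*(-263) = 95469)
u(y)/d = ((380 - 384)/(-178 - 384))/95469 = (-4/(-562))*(1/95469) = -1/562*(-4)*(1/95469) = (2/281)*(1/95469) = 2/26826789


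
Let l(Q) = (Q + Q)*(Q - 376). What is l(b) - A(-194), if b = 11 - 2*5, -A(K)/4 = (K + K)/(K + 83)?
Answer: -81698/111 ≈ -736.02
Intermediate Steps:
A(K) = -8*K/(83 + K) (A(K) = -4*(K + K)/(K + 83) = -4*2*K/(83 + K) = -8*K/(83 + K))
b = 1 (b = 11 - 10 = 1)
l(Q) = 2*Q*(-376 + Q) (l(Q) = (2*Q)*(-376 + Q) = 2*Q*(-376 + Q))
l(b) - A(-194) = 2*1*(-376 + 1) - (-8)*(-194)/(83 - 194) = 2*1*(-375) - (-8)*(-194)/(-111) = -750 - (-8)*(-194)*(-1)/111 = -750 - 1*(-1552/111) = -750 + 1552/111 = -81698/111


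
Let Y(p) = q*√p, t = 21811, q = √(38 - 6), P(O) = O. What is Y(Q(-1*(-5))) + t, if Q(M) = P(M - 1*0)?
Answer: 21811 + 4*√10 ≈ 21824.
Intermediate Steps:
Q(M) = M (Q(M) = M - 1*0 = M + 0 = M)
q = 4*√2 (q = √32 = 4*√2 ≈ 5.6569)
Y(p) = 4*√2*√p (Y(p) = (4*√2)*√p = 4*√2*√p)
Y(Q(-1*(-5))) + t = 4*√2*√(-1*(-5)) + 21811 = 4*√2*√5 + 21811 = 4*√10 + 21811 = 21811 + 4*√10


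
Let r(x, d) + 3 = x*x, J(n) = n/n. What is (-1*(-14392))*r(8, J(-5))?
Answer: 877912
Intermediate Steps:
J(n) = 1
r(x, d) = -3 + x² (r(x, d) = -3 + x*x = -3 + x²)
(-1*(-14392))*r(8, J(-5)) = (-1*(-14392))*(-3 + 8²) = 14392*(-3 + 64) = 14392*61 = 877912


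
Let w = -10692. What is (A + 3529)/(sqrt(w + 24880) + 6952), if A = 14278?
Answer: 30948566/12079029 - 17807*sqrt(3547)/24158058 ≈ 2.5183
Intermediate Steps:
(A + 3529)/(sqrt(w + 24880) + 6952) = (14278 + 3529)/(sqrt(-10692 + 24880) + 6952) = 17807/(sqrt(14188) + 6952) = 17807/(2*sqrt(3547) + 6952) = 17807/(6952 + 2*sqrt(3547))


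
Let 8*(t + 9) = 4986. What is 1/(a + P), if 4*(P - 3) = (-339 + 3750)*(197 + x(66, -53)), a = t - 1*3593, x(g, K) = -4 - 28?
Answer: 1/137728 ≈ 7.2607e-6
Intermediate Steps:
t = 2457/4 (t = -9 + (⅛)*4986 = -9 + 2493/4 = 2457/4 ≈ 614.25)
x(g, K) = -32
a = -11915/4 (a = 2457/4 - 1*3593 = 2457/4 - 3593 = -11915/4 ≈ -2978.8)
P = 562827/4 (P = 3 + ((-339 + 3750)*(197 - 32))/4 = 3 + (3411*165)/4 = 3 + (¼)*562815 = 3 + 562815/4 = 562827/4 ≈ 1.4071e+5)
1/(a + P) = 1/(-11915/4 + 562827/4) = 1/137728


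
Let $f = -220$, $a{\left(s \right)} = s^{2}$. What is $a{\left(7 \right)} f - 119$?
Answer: $-10899$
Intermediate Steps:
$a{\left(7 \right)} f - 119 = 7^{2} \left(-220\right) - 119 = 49 \left(-220\right) - 119 = -10780 - 119 = -10899$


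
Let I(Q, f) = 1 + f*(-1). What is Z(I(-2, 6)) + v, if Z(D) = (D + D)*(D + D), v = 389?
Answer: 489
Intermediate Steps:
I(Q, f) = 1 - f
Z(D) = 4*D² (Z(D) = (2*D)*(2*D) = 4*D²)
Z(I(-2, 6)) + v = 4*(1 - 1*6)² + 389 = 4*(1 - 6)² + 389 = 4*(-5)² + 389 = 4*25 + 389 = 100 + 389 = 489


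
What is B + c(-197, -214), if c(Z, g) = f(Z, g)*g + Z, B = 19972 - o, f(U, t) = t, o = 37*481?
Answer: 47774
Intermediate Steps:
o = 17797
B = 2175 (B = 19972 - 1*17797 = 19972 - 17797 = 2175)
c(Z, g) = Z + g² (c(Z, g) = g*g + Z = g² + Z = Z + g²)
B + c(-197, -214) = 2175 + (-197 + (-214)²) = 2175 + (-197 + 45796) = 2175 + 45599 = 47774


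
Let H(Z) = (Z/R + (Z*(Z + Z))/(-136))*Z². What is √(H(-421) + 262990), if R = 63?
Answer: I*√235983288827629/714 ≈ 21515.0*I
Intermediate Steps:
H(Z) = Z²*(-Z²/68 + Z/63) (H(Z) = (Z/63 + (Z*(Z + Z))/(-136))*Z² = (Z*(1/63) + (Z*(2*Z))*(-1/136))*Z² = (Z/63 + (2*Z²)*(-1/136))*Z² = (Z/63 - Z²/68)*Z² = (-Z²/68 + Z/63)*Z² = Z²*(-Z²/68 + Z/63))
√(H(-421) + 262990) = √((1/4284)*(-421)³*(68 - 63*(-421)) + 262990) = √((1/4284)*(-74618461)*(68 + 26523) + 262990) = √((1/4284)*(-74618461)*26591 + 262990) = √(-1984179496451/4284 + 262990) = √(-1983052847291/4284) = I*√235983288827629/714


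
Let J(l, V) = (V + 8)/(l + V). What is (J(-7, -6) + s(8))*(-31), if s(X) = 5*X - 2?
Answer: -15252/13 ≈ -1173.2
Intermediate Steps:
J(l, V) = (8 + V)/(V + l)
s(X) = -2 + 5*X
(J(-7, -6) + s(8))*(-31) = ((8 - 6)/(-6 - 7) + (-2 + 5*8))*(-31) = (2/(-13) + (-2 + 40))*(-31) = (-1/13*2 + 38)*(-31) = (-2/13 + 38)*(-31) = (492/13)*(-31) = -15252/13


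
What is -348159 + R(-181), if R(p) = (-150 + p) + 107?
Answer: -348383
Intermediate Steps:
R(p) = -43 + p
-348159 + R(-181) = -348159 + (-43 - 181) = -348159 - 224 = -348383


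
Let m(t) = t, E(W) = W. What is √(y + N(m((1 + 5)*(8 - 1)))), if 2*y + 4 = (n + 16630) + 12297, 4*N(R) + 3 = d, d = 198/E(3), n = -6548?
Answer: √44813/2 ≈ 105.85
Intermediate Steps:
d = 66 (d = 198/3 = 198*(⅓) = 66)
N(R) = 63/4 (N(R) = -¾ + (¼)*66 = -¾ + 33/2 = 63/4)
y = 22375/2 (y = -2 + ((-6548 + 16630) + 12297)/2 = -2 + (10082 + 12297)/2 = -2 + (½)*22379 = -2 + 22379/2 = 22375/2 ≈ 11188.)
√(y + N(m((1 + 5)*(8 - 1)))) = √(22375/2 + 63/4) = √(44813/4) = √44813/2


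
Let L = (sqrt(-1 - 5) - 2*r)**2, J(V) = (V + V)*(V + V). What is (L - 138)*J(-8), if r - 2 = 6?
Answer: 28672 - 8192*I*sqrt(6) ≈ 28672.0 - 20066.0*I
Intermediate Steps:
r = 8 (r = 2 + 6 = 8)
J(V) = 4*V**2 (J(V) = (2*V)*(2*V) = 4*V**2)
L = (-16 + I*sqrt(6))**2 (L = (sqrt(-1 - 5) - 2*8)**2 = (sqrt(-6) - 16)**2 = (I*sqrt(6) - 16)**2 = (-16 + I*sqrt(6))**2 ≈ 250.0 - 78.384*I)
(L - 138)*J(-8) = ((16 - I*sqrt(6))**2 - 138)*(4*(-8)**2) = (-138 + (16 - I*sqrt(6))**2)*(4*64) = (-138 + (16 - I*sqrt(6))**2)*256 = -35328 + 256*(16 - I*sqrt(6))**2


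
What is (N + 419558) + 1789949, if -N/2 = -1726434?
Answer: 5662375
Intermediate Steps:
N = 3452868 (N = -2*(-1726434) = 3452868)
(N + 419558) + 1789949 = (3452868 + 419558) + 1789949 = 3872426 + 1789949 = 5662375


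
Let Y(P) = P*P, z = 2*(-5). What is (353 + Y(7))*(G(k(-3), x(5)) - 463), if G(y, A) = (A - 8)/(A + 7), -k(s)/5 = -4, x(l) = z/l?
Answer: -186930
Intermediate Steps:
z = -10
x(l) = -10/l
k(s) = 20 (k(s) = -5*(-4) = 20)
G(y, A) = (-8 + A)/(7 + A)
Y(P) = P**2
(353 + Y(7))*(G(k(-3), x(5)) - 463) = (353 + 7**2)*((-8 - 10/5)/(7 - 10/5) - 463) = (353 + 49)*((-8 - 10*1/5)/(7 - 10*1/5) - 463) = 402*((-8 - 2)/(7 - 2) - 463) = 402*(-10/5 - 463) = 402*((1/5)*(-10) - 463) = 402*(-2 - 463) = 402*(-465) = -186930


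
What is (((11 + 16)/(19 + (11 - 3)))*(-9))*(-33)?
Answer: 297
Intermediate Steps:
(((11 + 16)/(19 + (11 - 3)))*(-9))*(-33) = ((27/(19 + 8))*(-9))*(-33) = ((27/27)*(-9))*(-33) = ((27*(1/27))*(-9))*(-33) = (1*(-9))*(-33) = -9*(-33) = 297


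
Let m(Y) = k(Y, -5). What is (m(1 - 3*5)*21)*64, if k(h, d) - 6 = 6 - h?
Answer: 34944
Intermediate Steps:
k(h, d) = 12 - h (k(h, d) = 6 + (6 - h) = 12 - h)
m(Y) = 12 - Y
(m(1 - 3*5)*21)*64 = ((12 - (1 - 3*5))*21)*64 = ((12 - (1 - 15))*21)*64 = ((12 - 1*(-14))*21)*64 = ((12 + 14)*21)*64 = (26*21)*64 = 546*64 = 34944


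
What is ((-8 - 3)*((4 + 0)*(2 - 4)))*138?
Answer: 12144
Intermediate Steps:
((-8 - 3)*((4 + 0)*(2 - 4)))*138 = -44*(-2)*138 = -11*(-8)*138 = 88*138 = 12144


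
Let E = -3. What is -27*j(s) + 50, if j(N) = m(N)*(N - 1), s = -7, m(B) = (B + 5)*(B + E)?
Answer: 4370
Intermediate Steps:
m(B) = (-3 + B)*(5 + B) (m(B) = (B + 5)*(B - 3) = (5 + B)*(-3 + B) = (-3 + B)*(5 + B))
j(N) = (-1 + N)*(-15 + N² + 2*N) (j(N) = (-15 + N² + 2*N)*(N - 1) = (-15 + N² + 2*N)*(-1 + N) = (-1 + N)*(-15 + N² + 2*N))
-27*j(s) + 50 = -27*(-1 - 7)*(-15 + (-7)² + 2*(-7)) + 50 = -(-216)*(-15 + 49 - 14) + 50 = -(-216)*20 + 50 = -27*(-160) + 50 = 4320 + 50 = 4370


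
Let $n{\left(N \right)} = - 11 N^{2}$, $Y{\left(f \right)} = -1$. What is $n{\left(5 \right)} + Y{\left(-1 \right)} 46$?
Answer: $-321$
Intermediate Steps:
$n{\left(5 \right)} + Y{\left(-1 \right)} 46 = - 11 \cdot 5^{2} - 46 = \left(-11\right) 25 - 46 = -275 - 46 = -321$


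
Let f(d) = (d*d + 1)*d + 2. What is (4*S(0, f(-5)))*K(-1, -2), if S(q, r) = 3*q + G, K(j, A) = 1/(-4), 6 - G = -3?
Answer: -9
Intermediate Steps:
G = 9 (G = 6 - 1*(-3) = 6 + 3 = 9)
K(j, A) = -¼
f(d) = 2 + d*(1 + d²) (f(d) = (d² + 1)*d + 2 = (1 + d²)*d + 2 = d*(1 + d²) + 2 = 2 + d*(1 + d²))
S(q, r) = 9 + 3*q (S(q, r) = 3*q + 9 = 9 + 3*q)
(4*S(0, f(-5)))*K(-1, -2) = (4*(9 + 3*0))*(-¼) = (4*(9 + 0))*(-¼) = (4*9)*(-¼) = 36*(-¼) = -9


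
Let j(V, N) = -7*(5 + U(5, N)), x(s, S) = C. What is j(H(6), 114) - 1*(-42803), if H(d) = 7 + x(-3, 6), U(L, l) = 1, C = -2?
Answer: 42761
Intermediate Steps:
x(s, S) = -2
H(d) = 5 (H(d) = 7 - 2 = 5)
j(V, N) = -42 (j(V, N) = -7*(5 + 1) = -7*6 = -42)
j(H(6), 114) - 1*(-42803) = -42 - 1*(-42803) = -42 + 42803 = 42761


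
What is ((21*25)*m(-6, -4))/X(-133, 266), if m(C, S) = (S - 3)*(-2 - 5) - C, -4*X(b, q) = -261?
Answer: 38500/87 ≈ 442.53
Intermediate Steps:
X(b, q) = 261/4 (X(b, q) = -¼*(-261) = 261/4)
m(C, S) = 21 - C - 7*S (m(C, S) = (-3 + S)*(-7) - C = (21 - 7*S) - C = 21 - C - 7*S)
((21*25)*m(-6, -4))/X(-133, 266) = ((21*25)*(21 - 1*(-6) - 7*(-4)))/(261/4) = (525*(21 + 6 + 28))*(4/261) = (525*55)*(4/261) = 28875*(4/261) = 38500/87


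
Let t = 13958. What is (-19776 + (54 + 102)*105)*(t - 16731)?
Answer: 9417108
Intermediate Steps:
(-19776 + (54 + 102)*105)*(t - 16731) = (-19776 + (54 + 102)*105)*(13958 - 16731) = (-19776 + 156*105)*(-2773) = (-19776 + 16380)*(-2773) = -3396*(-2773) = 9417108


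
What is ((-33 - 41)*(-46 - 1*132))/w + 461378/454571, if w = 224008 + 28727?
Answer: 122593978042/114886001685 ≈ 1.0671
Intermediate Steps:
w = 252735
((-33 - 41)*(-46 - 1*132))/w + 461378/454571 = ((-33 - 41)*(-46 - 1*132))/252735 + 461378/454571 = -74*(-46 - 132)*(1/252735) + 461378*(1/454571) = -74*(-178)*(1/252735) + 461378/454571 = 13172*(1/252735) + 461378/454571 = 13172/252735 + 461378/454571 = 122593978042/114886001685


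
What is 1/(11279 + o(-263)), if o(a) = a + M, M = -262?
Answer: 1/10754 ≈ 9.2989e-5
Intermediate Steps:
o(a) = -262 + a (o(a) = a - 262 = -262 + a)
1/(11279 + o(-263)) = 1/(11279 + (-262 - 263)) = 1/(11279 - 525) = 1/10754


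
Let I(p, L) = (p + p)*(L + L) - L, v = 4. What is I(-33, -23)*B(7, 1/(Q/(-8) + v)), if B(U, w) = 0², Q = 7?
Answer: 0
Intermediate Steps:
B(U, w) = 0
I(p, L) = -L + 4*L*p (I(p, L) = (2*p)*(2*L) - L = 4*L*p - L = -L + 4*L*p)
I(-33, -23)*B(7, 1/(Q/(-8) + v)) = -23*(-1 + 4*(-33))*0 = -23*(-1 - 132)*0 = -23*(-133)*0 = 3059*0 = 0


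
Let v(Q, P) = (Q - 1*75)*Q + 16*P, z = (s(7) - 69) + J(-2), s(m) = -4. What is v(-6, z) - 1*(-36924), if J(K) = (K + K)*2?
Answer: 36114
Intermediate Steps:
J(K) = 4*K (J(K) = (2*K)*2 = 4*K)
z = -81 (z = (-4 - 69) + 4*(-2) = -73 - 8 = -81)
v(Q, P) = 16*P + Q*(-75 + Q) (v(Q, P) = (Q - 75)*Q + 16*P = (-75 + Q)*Q + 16*P = Q*(-75 + Q) + 16*P = 16*P + Q*(-75 + Q))
v(-6, z) - 1*(-36924) = ((-6)**2 - 75*(-6) + 16*(-81)) - 1*(-36924) = (36 + 450 - 1296) + 36924 = -810 + 36924 = 36114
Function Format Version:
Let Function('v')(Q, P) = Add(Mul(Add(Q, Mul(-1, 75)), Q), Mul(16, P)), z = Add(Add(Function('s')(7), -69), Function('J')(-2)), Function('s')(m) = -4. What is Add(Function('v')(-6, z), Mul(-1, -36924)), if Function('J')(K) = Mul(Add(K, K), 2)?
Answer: 36114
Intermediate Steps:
Function('J')(K) = Mul(4, K) (Function('J')(K) = Mul(Mul(2, K), 2) = Mul(4, K))
z = -81 (z = Add(Add(-4, -69), Mul(4, -2)) = Add(-73, -8) = -81)
Function('v')(Q, P) = Add(Mul(16, P), Mul(Q, Add(-75, Q))) (Function('v')(Q, P) = Add(Mul(Add(Q, -75), Q), Mul(16, P)) = Add(Mul(Add(-75, Q), Q), Mul(16, P)) = Add(Mul(Q, Add(-75, Q)), Mul(16, P)) = Add(Mul(16, P), Mul(Q, Add(-75, Q))))
Add(Function('v')(-6, z), Mul(-1, -36924)) = Add(Add(Pow(-6, 2), Mul(-75, -6), Mul(16, -81)), Mul(-1, -36924)) = Add(Add(36, 450, -1296), 36924) = Add(-810, 36924) = 36114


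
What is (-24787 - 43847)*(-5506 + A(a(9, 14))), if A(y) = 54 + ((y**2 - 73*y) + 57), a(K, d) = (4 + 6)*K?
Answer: 265270410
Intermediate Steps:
a(K, d) = 10*K
A(y) = 111 + y**2 - 73*y (A(y) = 54 + (57 + y**2 - 73*y) = 111 + y**2 - 73*y)
(-24787 - 43847)*(-5506 + A(a(9, 14))) = (-24787 - 43847)*(-5506 + (111 + (10*9)**2 - 730*9)) = -68634*(-5506 + (111 + 90**2 - 73*90)) = -68634*(-5506 + (111 + 8100 - 6570)) = -68634*(-5506 + 1641) = -68634*(-3865) = 265270410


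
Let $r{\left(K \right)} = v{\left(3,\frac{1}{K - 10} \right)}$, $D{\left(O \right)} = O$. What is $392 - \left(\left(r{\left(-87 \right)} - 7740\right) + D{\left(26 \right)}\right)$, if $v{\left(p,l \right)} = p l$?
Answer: $\frac{786285}{97} \approx 8106.0$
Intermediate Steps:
$v{\left(p,l \right)} = l p$
$r{\left(K \right)} = \frac{3}{-10 + K}$ ($r{\left(K \right)} = \frac{1}{K - 10} \cdot 3 = \frac{1}{-10 + K} 3 = \frac{3}{-10 + K}$)
$392 - \left(\left(r{\left(-87 \right)} - 7740\right) + D{\left(26 \right)}\right) = 392 - \left(\left(\frac{3}{-10 - 87} - 7740\right) + 26\right) = 392 - \left(\left(\frac{3}{-97} - 7740\right) + 26\right) = 392 - \left(\left(3 \left(- \frac{1}{97}\right) - 7740\right) + 26\right) = 392 - \left(\left(- \frac{3}{97} - 7740\right) + 26\right) = 392 - \left(- \frac{750783}{97} + 26\right) = 392 - - \frac{748261}{97} = 392 + \frac{748261}{97} = \frac{786285}{97}$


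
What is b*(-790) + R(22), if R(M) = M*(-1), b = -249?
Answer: 196688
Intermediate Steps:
R(M) = -M
b*(-790) + R(22) = -249*(-790) - 1*22 = 196710 - 22 = 196688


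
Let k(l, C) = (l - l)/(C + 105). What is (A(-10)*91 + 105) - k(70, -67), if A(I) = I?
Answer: -805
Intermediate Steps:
k(l, C) = 0 (k(l, C) = 0/(105 + C) = 0)
(A(-10)*91 + 105) - k(70, -67) = (-10*91 + 105) - 1*0 = (-910 + 105) + 0 = -805 + 0 = -805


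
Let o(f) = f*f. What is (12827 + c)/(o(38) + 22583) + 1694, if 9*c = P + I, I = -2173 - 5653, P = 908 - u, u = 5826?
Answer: 40713149/24027 ≈ 1694.5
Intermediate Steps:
o(f) = f**2
P = -4918 (P = 908 - 1*5826 = 908 - 5826 = -4918)
I = -7826
c = -1416 (c = (-4918 - 7826)/9 = (1/9)*(-12744) = -1416)
(12827 + c)/(o(38) + 22583) + 1694 = (12827 - 1416)/(38**2 + 22583) + 1694 = 11411/(1444 + 22583) + 1694 = 11411/24027 + 1694 = 40713149/24027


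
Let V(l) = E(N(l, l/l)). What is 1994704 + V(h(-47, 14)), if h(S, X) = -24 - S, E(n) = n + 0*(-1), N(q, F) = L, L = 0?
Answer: 1994704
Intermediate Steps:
N(q, F) = 0
E(n) = n (E(n) = n + 0 = n)
V(l) = 0
1994704 + V(h(-47, 14)) = 1994704 + 0 = 1994704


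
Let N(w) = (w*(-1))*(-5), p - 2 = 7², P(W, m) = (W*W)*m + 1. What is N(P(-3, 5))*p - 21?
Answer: 11709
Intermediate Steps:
P(W, m) = 1 + m*W² (P(W, m) = W²*m + 1 = m*W² + 1 = 1 + m*W²)
p = 51 (p = 2 + 7² = 2 + 49 = 51)
N(w) = 5*w (N(w) = -w*(-5) = 5*w)
N(P(-3, 5))*p - 21 = (5*(1 + 5*(-3)²))*51 - 21 = (5*(1 + 5*9))*51 - 21 = (5*(1 + 45))*51 - 21 = (5*46)*51 - 21 = 230*51 - 21 = 11730 - 21 = 11709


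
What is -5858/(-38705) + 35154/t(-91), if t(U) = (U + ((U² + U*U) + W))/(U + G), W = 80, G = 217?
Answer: 6353223614/23726165 ≈ 267.77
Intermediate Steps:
t(U) = (80 + U + 2*U²)/(217 + U) (t(U) = (U + ((U² + U*U) + 80))/(U + 217) = (U + ((U² + U²) + 80))/(217 + U) = (U + (2*U² + 80))/(217 + U) = (U + (80 + 2*U²))/(217 + U) = (80 + U + 2*U²)/(217 + U))
-5858/(-38705) + 35154/t(-91) = -5858/(-38705) + 35154/(((80 - 91 + 2*(-91)²)/(217 - 91))) = -5858*(-1/38705) + 35154/(((80 - 91 + 2*8281)/126)) = 5858/38705 + 35154/(((80 - 91 + 16562)/126)) = 5858/38705 + 35154/(((1/126)*16551)) = 5858/38705 + 35154/(1839/14) = 5858/38705 + 35154*(14/1839) = 5858/38705 + 164052/613 = 6353223614/23726165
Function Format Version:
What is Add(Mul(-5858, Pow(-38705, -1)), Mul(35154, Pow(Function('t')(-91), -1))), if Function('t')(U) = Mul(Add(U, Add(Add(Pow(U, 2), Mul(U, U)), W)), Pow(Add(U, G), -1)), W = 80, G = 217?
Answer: Rational(6353223614, 23726165) ≈ 267.77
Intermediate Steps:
Function('t')(U) = Mul(Pow(Add(217, U), -1), Add(80, U, Mul(2, Pow(U, 2)))) (Function('t')(U) = Mul(Add(U, Add(Add(Pow(U, 2), Mul(U, U)), 80)), Pow(Add(U, 217), -1)) = Mul(Add(U, Add(Add(Pow(U, 2), Pow(U, 2)), 80)), Pow(Add(217, U), -1)) = Mul(Add(U, Add(Mul(2, Pow(U, 2)), 80)), Pow(Add(217, U), -1)) = Mul(Add(U, Add(80, Mul(2, Pow(U, 2)))), Pow(Add(217, U), -1)) = Mul(Add(80, U, Mul(2, Pow(U, 2))), Pow(Add(217, U), -1)) = Mul(Pow(Add(217, U), -1), Add(80, U, Mul(2, Pow(U, 2)))))
Add(Mul(-5858, Pow(-38705, -1)), Mul(35154, Pow(Function('t')(-91), -1))) = Add(Mul(-5858, Pow(-38705, -1)), Mul(35154, Pow(Mul(Pow(Add(217, -91), -1), Add(80, -91, Mul(2, Pow(-91, 2)))), -1))) = Add(Mul(-5858, Rational(-1, 38705)), Mul(35154, Pow(Mul(Pow(126, -1), Add(80, -91, Mul(2, 8281))), -1))) = Add(Rational(5858, 38705), Mul(35154, Pow(Mul(Rational(1, 126), Add(80, -91, 16562)), -1))) = Add(Rational(5858, 38705), Mul(35154, Pow(Mul(Rational(1, 126), 16551), -1))) = Add(Rational(5858, 38705), Mul(35154, Pow(Rational(1839, 14), -1))) = Add(Rational(5858, 38705), Mul(35154, Rational(14, 1839))) = Add(Rational(5858, 38705), Rational(164052, 613)) = Rational(6353223614, 23726165)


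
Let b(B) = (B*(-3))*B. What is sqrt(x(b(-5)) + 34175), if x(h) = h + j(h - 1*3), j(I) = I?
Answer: sqrt(34022) ≈ 184.45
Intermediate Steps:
b(B) = -3*B**2 (b(B) = (-3*B)*B = -3*B**2)
x(h) = -3 + 2*h (x(h) = h + (h - 1*3) = h + (h - 3) = h + (-3 + h) = -3 + 2*h)
sqrt(x(b(-5)) + 34175) = sqrt((-3 + 2*(-3*(-5)**2)) + 34175) = sqrt((-3 + 2*(-3*25)) + 34175) = sqrt((-3 + 2*(-75)) + 34175) = sqrt((-3 - 150) + 34175) = sqrt(-153 + 34175) = sqrt(34022)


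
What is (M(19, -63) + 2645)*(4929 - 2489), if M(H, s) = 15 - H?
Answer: 6444040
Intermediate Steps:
(M(19, -63) + 2645)*(4929 - 2489) = ((15 - 1*19) + 2645)*(4929 - 2489) = ((15 - 19) + 2645)*2440 = (-4 + 2645)*2440 = 2641*2440 = 6444040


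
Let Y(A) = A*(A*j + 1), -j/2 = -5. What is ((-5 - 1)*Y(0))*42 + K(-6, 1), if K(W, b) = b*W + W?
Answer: -12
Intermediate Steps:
j = 10 (j = -2*(-5) = 10)
K(W, b) = W + W*b (K(W, b) = W*b + W = W + W*b)
Y(A) = A*(1 + 10*A) (Y(A) = A*(A*10 + 1) = A*(10*A + 1) = A*(1 + 10*A))
((-5 - 1)*Y(0))*42 + K(-6, 1) = ((-5 - 1)*(0*(1 + 10*0)))*42 - 6*(1 + 1) = -0*(1 + 0)*42 - 6*2 = -0*42 - 12 = -6*0*42 - 12 = 0*42 - 12 = 0 - 12 = -12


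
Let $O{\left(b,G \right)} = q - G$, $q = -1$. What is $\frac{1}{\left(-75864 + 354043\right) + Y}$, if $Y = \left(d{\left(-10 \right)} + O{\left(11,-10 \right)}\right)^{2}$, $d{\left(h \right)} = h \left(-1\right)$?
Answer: $\frac{1}{278540} \approx 3.5901 \cdot 10^{-6}$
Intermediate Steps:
$O{\left(b,G \right)} = -1 - G$
$d{\left(h \right)} = - h$
$Y = 361$ ($Y = \left(\left(-1\right) \left(-10\right) - -9\right)^{2} = \left(10 + \left(-1 + 10\right)\right)^{2} = \left(10 + 9\right)^{2} = 19^{2} = 361$)
$\frac{1}{\left(-75864 + 354043\right) + Y} = \frac{1}{\left(-75864 + 354043\right) + 361} = \frac{1}{278179 + 361} = \frac{1}{278540}$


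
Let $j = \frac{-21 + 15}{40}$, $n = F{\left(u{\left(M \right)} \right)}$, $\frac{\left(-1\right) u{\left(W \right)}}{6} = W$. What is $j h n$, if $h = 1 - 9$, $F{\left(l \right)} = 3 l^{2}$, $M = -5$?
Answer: $3240$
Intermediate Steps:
$u{\left(W \right)} = - 6 W$
$h = -8$ ($h = 1 - 9 = -8$)
$n = 2700$ ($n = 3 \left(\left(-6\right) \left(-5\right)\right)^{2} = 3 \cdot 30^{2} = 3 \cdot 900 = 2700$)
$j = - \frac{3}{20}$ ($j = \left(-6\right) \frac{1}{40} = - \frac{3}{20} \approx -0.15$)
$j h n = \left(- \frac{3}{20}\right) \left(-8\right) 2700 = \frac{6}{5} \cdot 2700 = 3240$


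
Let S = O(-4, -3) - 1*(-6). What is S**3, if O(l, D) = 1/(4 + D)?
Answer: 343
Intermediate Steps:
S = 7 (S = 1/(4 - 3) - 1*(-6) = 1/1 + 6 = 1 + 6 = 7)
S**3 = 7**3 = 343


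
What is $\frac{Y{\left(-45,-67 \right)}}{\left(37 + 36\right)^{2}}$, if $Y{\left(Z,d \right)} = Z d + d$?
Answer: $\frac{2948}{5329} \approx 0.5532$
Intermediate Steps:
$Y{\left(Z,d \right)} = d + Z d$
$\frac{Y{\left(-45,-67 \right)}}{\left(37 + 36\right)^{2}} = \frac{\left(-67\right) \left(1 - 45\right)}{\left(37 + 36\right)^{2}} = \frac{\left(-67\right) \left(-44\right)}{73^{2}} = \frac{2948}{5329}$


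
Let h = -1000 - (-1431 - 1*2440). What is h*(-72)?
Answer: -206712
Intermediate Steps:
h = 2871 (h = -1000 - (-1431 - 2440) = -1000 - 1*(-3871) = -1000 + 3871 = 2871)
h*(-72) = 2871*(-72) = -206712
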